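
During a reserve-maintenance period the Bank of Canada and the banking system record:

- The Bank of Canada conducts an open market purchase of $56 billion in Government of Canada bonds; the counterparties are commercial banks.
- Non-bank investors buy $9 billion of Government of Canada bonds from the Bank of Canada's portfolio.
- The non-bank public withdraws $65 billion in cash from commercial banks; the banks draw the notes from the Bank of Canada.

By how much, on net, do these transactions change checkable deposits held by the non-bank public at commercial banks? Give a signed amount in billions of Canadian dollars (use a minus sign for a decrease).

-$74 billion

OMO purchase (from banks) $56 billion: the counterparty is a bank, so public deposits are unchanged → 0.
Asset sale (to non-banks) $9 billion: non-bank counterparties' bank balances fall → −$9B.
Currency withdrawal $65 billion: non-bank counterparties' bank balances fall → −$65B.
Net: 0 − 9 − 65 = -$74 billion.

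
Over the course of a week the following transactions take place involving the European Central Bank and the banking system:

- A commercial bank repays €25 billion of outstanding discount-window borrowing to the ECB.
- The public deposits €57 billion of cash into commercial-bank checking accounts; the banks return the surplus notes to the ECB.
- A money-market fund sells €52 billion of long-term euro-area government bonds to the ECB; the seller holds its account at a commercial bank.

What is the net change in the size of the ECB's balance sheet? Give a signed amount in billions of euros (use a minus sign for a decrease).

ECB balance sheet:
  Assets:      Securities +€52B, Loans to banks −€25B
  Liabilities: Bank reserves +€84B, Currency in circulation −€57B
Commercial banking system:
  Assets:      Reserves at CB +€84B
  Liabilities: Checkable deposits +€109B, Borrowings from CB −€25B
Change in total ECB assets = +€27 billion.

+€27 billion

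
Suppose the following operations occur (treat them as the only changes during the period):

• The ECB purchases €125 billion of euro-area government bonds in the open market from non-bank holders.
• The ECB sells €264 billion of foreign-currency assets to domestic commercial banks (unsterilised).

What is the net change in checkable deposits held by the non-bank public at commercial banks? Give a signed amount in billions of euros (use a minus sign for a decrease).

+€125 billion

Asset purchase (from non-banks) €125 billion: non-bank counterparties' bank balances rise → +€125B.
FX sale €264 billion: the counterparty is a bank, so public deposits are unchanged → 0.
Net: 125 + 0 = +€125 billion.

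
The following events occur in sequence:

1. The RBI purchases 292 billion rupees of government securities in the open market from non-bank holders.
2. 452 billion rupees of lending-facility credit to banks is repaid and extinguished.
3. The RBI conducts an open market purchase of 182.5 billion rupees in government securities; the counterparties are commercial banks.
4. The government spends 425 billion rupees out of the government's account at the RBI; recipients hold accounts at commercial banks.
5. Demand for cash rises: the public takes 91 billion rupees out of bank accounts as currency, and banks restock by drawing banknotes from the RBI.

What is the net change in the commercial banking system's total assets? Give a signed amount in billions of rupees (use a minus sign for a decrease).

+174 billion

Asset purchase (from non-banks) 292 billion rupees: bank balance sheets expand → +292B.
Discount-window repayment 452 billion rupees: bank balance sheets shrink → −452B.
OMO purchase (from banks) 182.5 billion rupees: just an asset swap on bank balance sheets → 0.
Government spending 425 billion rupees: bank balance sheets expand → +425B.
Currency withdrawal 91 billion rupees: bank balance sheets shrink → −91B.
Net: 292 − 452 + 0 + 425 − 91 = +174 billion.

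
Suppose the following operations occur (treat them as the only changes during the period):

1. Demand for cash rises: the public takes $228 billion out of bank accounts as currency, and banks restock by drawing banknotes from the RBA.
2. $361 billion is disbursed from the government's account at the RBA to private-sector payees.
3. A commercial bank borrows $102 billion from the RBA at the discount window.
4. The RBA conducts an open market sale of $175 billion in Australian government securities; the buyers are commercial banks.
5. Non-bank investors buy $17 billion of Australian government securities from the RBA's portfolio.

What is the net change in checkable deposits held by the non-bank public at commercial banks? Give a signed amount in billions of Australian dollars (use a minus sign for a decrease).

+$116 billion

RBA balance sheet:
  Assets:      Securities −$192B, Loans to banks +$102B
  Liabilities: Bank reserves +$43B, Currency in circulation +$228B, Government deposits −$361B
Commercial banking system:
  Assets:      Reserves at CB +$43B, Securities +$175B
  Liabilities: Checkable deposits +$116B, Borrowings from CB +$102B
So the change in checkable deposits held by the non-bank public at commercial banks is +$116 billion.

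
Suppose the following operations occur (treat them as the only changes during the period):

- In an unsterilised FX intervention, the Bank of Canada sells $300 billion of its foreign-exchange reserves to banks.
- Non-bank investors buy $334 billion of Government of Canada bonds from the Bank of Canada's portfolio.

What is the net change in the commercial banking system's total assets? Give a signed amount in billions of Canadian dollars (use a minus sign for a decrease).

-$334 billion

FX sale $300 billion: just an asset swap on bank balance sheets → 0.
Asset sale (to non-banks) $334 billion: bank balance sheets shrink → −$334B.
Net: 0 − 334 = -$334 billion.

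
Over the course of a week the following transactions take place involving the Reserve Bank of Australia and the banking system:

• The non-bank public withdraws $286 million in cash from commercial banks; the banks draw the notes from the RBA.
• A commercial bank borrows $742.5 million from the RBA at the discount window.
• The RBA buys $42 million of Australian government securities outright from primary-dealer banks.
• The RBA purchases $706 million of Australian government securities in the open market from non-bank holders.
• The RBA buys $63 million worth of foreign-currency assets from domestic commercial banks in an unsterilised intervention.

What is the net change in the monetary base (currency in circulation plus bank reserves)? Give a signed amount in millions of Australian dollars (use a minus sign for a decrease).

+$1553.5 million

RBA balance sheet:
  Assets:      Securities +$748M, Loans to banks +$742.5M, Foreign assets +$63M
  Liabilities: Bank reserves +$1267.5M, Currency in circulation +$286M
Commercial banking system:
  Assets:      Reserves at CB +$1267.5M, Securities −$42M, Foreign assets −$63M
  Liabilities: Checkable deposits +$420M, Borrowings from CB +$742.5M
Monetary base = currency + reserves: +$286M + (+$1267.5M) = +$1553.5 million.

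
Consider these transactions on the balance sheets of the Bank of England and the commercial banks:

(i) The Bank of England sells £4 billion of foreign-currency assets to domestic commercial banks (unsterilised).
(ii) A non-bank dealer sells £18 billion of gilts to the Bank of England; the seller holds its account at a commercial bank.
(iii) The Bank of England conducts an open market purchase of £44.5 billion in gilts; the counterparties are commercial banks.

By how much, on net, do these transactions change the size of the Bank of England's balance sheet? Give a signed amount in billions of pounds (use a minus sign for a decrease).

+£58.5 billion

Bank of England balance sheet:
  Assets:      Securities +£62.5B, Foreign assets −£4B
  Liabilities: Bank reserves +£58.5B
Commercial banking system:
  Assets:      Reserves at CB +£58.5B, Securities −£44.5B, Foreign assets +£4B
  Liabilities: Checkable deposits +£18B
Change in total Bank of England assets = +£58.5 billion.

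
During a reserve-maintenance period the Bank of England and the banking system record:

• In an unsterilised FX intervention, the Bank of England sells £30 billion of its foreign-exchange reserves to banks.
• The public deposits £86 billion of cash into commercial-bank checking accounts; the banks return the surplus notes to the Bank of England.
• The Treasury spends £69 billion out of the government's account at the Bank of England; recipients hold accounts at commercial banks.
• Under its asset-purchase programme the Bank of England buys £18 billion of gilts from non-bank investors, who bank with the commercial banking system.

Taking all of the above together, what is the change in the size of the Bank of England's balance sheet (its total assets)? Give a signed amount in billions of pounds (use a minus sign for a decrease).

FX sale £30 billion: a Bank of England asset is shed → −£30B.
Currency deposit £86 billion: only the composition of liabilities changes → 0.
Government spending £69 billion: only the composition of liabilities changes → 0.
Asset purchase (from non-banks) £18 billion: a Bank of England asset is acquired → +£18B.
Net: −30 + 0 + 0 + 18 = -£12 billion.

-£12 billion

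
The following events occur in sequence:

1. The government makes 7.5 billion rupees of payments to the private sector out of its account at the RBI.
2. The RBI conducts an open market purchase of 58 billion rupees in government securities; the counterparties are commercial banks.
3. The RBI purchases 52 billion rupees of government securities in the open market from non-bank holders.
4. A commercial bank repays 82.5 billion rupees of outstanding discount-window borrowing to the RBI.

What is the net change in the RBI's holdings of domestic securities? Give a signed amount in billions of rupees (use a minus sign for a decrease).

+110 billion

Government spending 7.5 billion rupees: the RBI's securities portfolio is untouched → 0.
OMO purchase (from banks) 58 billion rupees: securities added to the RBI's portfolio → +58B.
Asset purchase (from non-banks) 52 billion rupees: securities added to the RBI's portfolio → +52B.
Discount-window repayment 82.5 billion rupees: the RBI's securities portfolio is untouched → 0.
Net: 0 + 58 + 52 + 0 = +110 billion.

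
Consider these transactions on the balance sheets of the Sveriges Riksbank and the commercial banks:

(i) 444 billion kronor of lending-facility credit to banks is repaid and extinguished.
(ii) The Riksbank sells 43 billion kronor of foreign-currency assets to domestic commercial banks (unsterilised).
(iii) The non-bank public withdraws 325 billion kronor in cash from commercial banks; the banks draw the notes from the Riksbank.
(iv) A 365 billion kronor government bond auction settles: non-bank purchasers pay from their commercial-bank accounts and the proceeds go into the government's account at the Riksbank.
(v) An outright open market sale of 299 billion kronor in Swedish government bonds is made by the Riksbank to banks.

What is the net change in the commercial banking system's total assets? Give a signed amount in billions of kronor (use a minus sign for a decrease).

Riksbank balance sheet:
  Assets:      Securities −299B, Loans to banks −444B, Foreign assets −43B
  Liabilities: Bank reserves −1476B, Currency in circulation +325B, Government deposits +365B
Commercial banking system:
  Assets:      Reserves at CB −1476B, Securities +299B, Foreign assets +43B
  Liabilities: Checkable deposits −690B, Borrowings from CB −444B
Change in total bank assets = -1134 billion.

-1134 billion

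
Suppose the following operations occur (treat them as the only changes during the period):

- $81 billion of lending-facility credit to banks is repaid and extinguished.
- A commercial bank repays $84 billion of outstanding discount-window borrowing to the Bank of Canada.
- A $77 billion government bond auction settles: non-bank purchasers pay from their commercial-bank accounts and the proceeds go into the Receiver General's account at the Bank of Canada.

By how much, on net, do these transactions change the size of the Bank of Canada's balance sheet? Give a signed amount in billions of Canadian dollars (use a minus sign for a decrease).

-$165 billion

Bank of Canada balance sheet:
  Assets:      Loans to banks −$165B
  Liabilities: Bank reserves −$242B, Government deposits +$77B
Commercial banking system:
  Assets:      Reserves at CB −$242B
  Liabilities: Checkable deposits −$77B, Borrowings from CB −$165B
Change in total Bank of Canada assets = -$165 billion.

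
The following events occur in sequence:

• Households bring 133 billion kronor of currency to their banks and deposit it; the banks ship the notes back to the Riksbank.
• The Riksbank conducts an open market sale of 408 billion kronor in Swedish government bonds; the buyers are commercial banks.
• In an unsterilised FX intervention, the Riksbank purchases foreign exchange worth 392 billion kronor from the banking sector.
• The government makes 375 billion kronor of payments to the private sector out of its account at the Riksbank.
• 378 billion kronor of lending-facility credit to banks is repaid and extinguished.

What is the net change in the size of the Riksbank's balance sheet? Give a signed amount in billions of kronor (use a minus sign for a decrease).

Riksbank balance sheet:
  Assets:      Securities −408B, Loans to banks −378B, Foreign assets +392B
  Liabilities: Bank reserves +114B, Currency in circulation −133B, Government deposits −375B
Change in total Riksbank assets = -394 billion.

-394 billion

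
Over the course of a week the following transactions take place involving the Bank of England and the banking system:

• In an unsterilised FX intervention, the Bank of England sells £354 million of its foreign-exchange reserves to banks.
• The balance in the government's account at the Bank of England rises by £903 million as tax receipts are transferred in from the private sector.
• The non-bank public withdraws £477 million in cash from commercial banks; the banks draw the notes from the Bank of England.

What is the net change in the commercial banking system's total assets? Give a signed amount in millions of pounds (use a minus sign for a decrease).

-£1380 million

Bank of England balance sheet:
  Assets:      Foreign assets −£354M
  Liabilities: Bank reserves −£1734M, Currency in circulation +£477M, Government deposits +£903M
Commercial banking system:
  Assets:      Reserves at CB −£1734M, Foreign assets +£354M
  Liabilities: Checkable deposits −£1380M
Change in total bank assets = -£1380 million.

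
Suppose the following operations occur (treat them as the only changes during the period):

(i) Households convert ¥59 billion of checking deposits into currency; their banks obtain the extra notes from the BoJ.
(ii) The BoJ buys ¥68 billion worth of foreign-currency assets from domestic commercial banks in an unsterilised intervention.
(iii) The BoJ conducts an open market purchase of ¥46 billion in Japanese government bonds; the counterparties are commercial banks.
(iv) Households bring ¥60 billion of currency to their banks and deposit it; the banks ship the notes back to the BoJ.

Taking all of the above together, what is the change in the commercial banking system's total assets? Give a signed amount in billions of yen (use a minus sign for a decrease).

+¥1 billion

BoJ balance sheet:
  Assets:      Securities +¥46B, Foreign assets +¥68B
  Liabilities: Bank reserves +¥115B, Currency in circulation −¥1B
Commercial banking system:
  Assets:      Reserves at CB +¥115B, Securities −¥46B, Foreign assets −¥68B
  Liabilities: Checkable deposits +¥1B
Change in total bank assets = +¥1 billion.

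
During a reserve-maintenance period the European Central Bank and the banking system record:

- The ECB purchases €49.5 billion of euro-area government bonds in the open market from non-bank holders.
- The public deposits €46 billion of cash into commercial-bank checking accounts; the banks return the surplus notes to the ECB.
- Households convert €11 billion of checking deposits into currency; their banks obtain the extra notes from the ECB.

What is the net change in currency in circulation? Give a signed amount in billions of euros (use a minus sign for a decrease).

ECB balance sheet:
  Assets:      Securities +€49.5B
  Liabilities: Bank reserves +€84.5B, Currency in circulation −€35B
So the change in currency in circulation is -€35 billion.

-€35 billion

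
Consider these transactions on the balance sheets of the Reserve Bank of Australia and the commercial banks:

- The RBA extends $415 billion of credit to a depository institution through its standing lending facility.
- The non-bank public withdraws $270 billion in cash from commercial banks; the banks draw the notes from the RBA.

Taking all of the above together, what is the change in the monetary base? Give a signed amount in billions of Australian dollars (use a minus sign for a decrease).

+$415 billion

Discount-window loan $415 billion: RBA balance sheet expands → +$415B.
Currency withdrawal $270 billion: just a shift between currency and reserves — both are base money → 0.
Net: 415 + 0 = +$415 billion.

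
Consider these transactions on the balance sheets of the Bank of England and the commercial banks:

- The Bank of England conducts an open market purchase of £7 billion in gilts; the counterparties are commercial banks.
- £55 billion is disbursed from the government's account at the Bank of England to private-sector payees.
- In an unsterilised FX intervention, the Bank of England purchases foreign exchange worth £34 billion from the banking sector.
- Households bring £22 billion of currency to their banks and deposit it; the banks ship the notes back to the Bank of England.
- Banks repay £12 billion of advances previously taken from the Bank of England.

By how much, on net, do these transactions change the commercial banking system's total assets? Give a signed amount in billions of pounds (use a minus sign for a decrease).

Bank of England balance sheet:
  Assets:      Securities +£7B, Loans to banks −£12B, Foreign assets +£34B
  Liabilities: Bank reserves +£106B, Currency in circulation −£22B, Government deposits −£55B
Commercial banking system:
  Assets:      Reserves at CB +£106B, Securities −£7B, Foreign assets −£34B
  Liabilities: Checkable deposits +£77B, Borrowings from CB −£12B
Change in total bank assets = +£65 billion.

+£65 billion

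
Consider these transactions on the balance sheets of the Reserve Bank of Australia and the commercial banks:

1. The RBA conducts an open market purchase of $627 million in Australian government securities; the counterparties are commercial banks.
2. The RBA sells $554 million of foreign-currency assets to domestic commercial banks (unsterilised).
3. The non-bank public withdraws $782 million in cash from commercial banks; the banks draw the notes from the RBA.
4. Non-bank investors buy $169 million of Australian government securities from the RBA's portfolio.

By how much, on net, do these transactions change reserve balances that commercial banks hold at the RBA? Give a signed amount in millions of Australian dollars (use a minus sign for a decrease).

-$878 million

OMO purchase (from banks) $627 million: the RBA pays by crediting reserve accounts → +$627M.
FX sale $554 million: the buying banks pay out of their reserve balances → −$554M.
Currency withdrawal $782 million: banks swap reserves for currency → −$782M.
Asset sale (to non-banks) $169 million: the non-bank buyers' banks settle from reserves → −$169M.
Net: 627 − 554 − 782 − 169 = -$878 million.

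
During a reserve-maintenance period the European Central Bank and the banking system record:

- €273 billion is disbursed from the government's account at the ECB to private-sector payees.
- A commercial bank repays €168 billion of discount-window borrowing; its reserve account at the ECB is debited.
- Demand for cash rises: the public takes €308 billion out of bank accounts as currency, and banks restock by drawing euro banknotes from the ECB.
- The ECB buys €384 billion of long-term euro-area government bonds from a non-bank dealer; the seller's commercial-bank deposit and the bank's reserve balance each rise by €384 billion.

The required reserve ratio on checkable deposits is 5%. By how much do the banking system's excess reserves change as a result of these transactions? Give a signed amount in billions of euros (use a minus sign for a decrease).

+€163.55 billion

Government spending €273 billion: reserves +€273B, deposits +€273B.
Discount-window repayment €168 billion: reserves −€168B, deposits 0.
Currency withdrawal €308 billion: reserves −€308B, deposits −€308B.
Asset purchase (from non-banks) €384 billion: reserves +€384B, deposits +€384B.
Totals: Δreserves = +€181B, Δdeposits = +€349B.
Δrequired reserves = 5% × +€349B = +€17.45B.
Δexcess reserves = Δreserves − Δrequired = +€181B − (+€17.45B) = +€163.55 billion.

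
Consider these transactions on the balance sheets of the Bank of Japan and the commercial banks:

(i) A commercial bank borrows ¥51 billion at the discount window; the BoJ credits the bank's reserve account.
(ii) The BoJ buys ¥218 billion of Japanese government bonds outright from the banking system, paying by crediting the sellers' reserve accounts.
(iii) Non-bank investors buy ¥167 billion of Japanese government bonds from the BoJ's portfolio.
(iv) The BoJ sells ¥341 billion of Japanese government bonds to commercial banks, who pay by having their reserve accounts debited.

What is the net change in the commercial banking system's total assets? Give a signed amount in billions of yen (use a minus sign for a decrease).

-¥116 billion

BoJ balance sheet:
  Assets:      Securities −¥290B, Loans to banks +¥51B
  Liabilities: Bank reserves −¥239B
Commercial banking system:
  Assets:      Reserves at CB −¥239B, Securities +¥123B
  Liabilities: Checkable deposits −¥167B, Borrowings from CB +¥51B
Change in total bank assets = -¥116 billion.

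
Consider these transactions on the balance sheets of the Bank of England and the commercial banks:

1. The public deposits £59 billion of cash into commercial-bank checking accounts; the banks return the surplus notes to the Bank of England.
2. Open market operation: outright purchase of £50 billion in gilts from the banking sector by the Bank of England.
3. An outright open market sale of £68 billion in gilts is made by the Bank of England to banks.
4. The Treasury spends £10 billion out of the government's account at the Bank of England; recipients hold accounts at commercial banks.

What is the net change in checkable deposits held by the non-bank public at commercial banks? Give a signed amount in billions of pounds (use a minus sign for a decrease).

Currency deposit £59 billion: non-bank counterparties' bank balances rise → +£59B.
OMO purchase (from banks) £50 billion: the counterparty is a bank, so public deposits are unchanged → 0.
OMO sale (to banks) £68 billion: the counterparty is a bank, so public deposits are unchanged → 0.
Government spending £10 billion: non-bank counterparties' bank balances rise → +£10B.
Net: 59 + 0 + 0 + 10 = +£69 billion.

+£69 billion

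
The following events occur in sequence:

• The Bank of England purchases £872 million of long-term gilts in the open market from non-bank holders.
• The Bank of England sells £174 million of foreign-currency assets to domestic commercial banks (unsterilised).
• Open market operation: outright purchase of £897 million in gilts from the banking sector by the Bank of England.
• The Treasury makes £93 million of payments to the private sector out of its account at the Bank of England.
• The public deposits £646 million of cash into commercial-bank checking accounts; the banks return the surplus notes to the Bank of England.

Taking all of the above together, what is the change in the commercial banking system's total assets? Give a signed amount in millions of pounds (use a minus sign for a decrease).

Bank of England balance sheet:
  Assets:      Securities +£1769M, Foreign assets −£174M
  Liabilities: Bank reserves +£2334M, Currency in circulation −£646M, Government deposits −£93M
Commercial banking system:
  Assets:      Reserves at CB +£2334M, Securities −£897M, Foreign assets +£174M
  Liabilities: Checkable deposits +£1611M
Change in total bank assets = +£1611 million.

+£1611 million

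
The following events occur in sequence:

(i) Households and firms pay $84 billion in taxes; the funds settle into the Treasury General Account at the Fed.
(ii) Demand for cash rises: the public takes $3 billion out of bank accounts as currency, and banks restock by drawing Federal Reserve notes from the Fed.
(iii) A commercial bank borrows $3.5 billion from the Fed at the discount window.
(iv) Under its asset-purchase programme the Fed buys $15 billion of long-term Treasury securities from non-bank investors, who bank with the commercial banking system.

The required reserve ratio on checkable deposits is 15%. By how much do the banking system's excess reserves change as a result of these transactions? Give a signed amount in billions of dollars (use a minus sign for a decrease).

-$57.7 billion

Government account inflow $84 billion: reserves −$84B, deposits −$84B.
Currency withdrawal $3 billion: reserves −$3B, deposits −$3B.
Discount-window loan $3.5 billion: reserves +$3.5B, deposits 0.
Asset purchase (from non-banks) $15 billion: reserves +$15B, deposits +$15B.
Totals: Δreserves = −$68.5B, Δdeposits = −$72B.
Δrequired reserves = 15% × −$72B = −$10.8B.
Δexcess reserves = Δreserves − Δrequired = −$68.5B − (−$10.8B) = -$57.7 billion.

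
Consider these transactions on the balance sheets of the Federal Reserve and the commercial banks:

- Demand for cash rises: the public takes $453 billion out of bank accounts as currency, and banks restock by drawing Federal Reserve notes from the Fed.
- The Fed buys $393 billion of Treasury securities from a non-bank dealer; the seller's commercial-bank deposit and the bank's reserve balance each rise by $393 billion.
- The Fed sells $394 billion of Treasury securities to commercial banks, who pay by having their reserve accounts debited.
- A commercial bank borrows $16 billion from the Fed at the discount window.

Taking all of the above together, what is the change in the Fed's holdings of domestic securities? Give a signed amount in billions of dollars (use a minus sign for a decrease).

-$1 billion

Fed balance sheet:
  Assets:      Securities −$1B, Loans to banks +$16B
  Liabilities: Bank reserves −$438B, Currency in circulation +$453B
Commercial banking system:
  Assets:      Reserves at CB −$438B, Securities +$394B
  Liabilities: Checkable deposits −$60B, Borrowings from CB +$16B
So the change in the Fed's holdings of domestic securities is -$1 billion.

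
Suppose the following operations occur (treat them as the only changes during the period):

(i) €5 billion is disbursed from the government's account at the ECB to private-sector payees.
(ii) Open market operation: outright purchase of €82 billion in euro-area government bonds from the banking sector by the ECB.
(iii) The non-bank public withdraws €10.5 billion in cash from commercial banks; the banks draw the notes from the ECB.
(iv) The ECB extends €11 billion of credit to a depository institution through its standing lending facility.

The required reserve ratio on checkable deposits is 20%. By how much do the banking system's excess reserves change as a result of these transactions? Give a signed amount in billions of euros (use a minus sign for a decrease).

Government spending €5 billion: reserves +€5B, deposits +€5B.
OMO purchase (from banks) €82 billion: reserves +€82B, deposits 0.
Currency withdrawal €10.5 billion: reserves −€10.5B, deposits −€10.5B.
Discount-window loan €11 billion: reserves +€11B, deposits 0.
Totals: Δreserves = +€87.5B, Δdeposits = −€5.5B.
Δrequired reserves = 20% × −€5.5B = −€1.1B.
Δexcess reserves = Δreserves − Δrequired = +€87.5B − (−€1.1B) = +€88.6 billion.

+€88.6 billion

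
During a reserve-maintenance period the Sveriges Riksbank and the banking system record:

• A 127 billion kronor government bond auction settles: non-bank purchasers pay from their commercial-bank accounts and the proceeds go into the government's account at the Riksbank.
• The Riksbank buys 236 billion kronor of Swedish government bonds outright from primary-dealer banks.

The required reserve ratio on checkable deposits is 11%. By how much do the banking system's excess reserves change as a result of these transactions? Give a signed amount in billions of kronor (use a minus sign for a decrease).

+122.97 billion

Government account inflow 127 billion kronor: reserves −127B, deposits −127B.
OMO purchase (from banks) 236 billion kronor: reserves +236B, deposits 0.
Totals: Δreserves = +109B, Δdeposits = −127B.
Δrequired reserves = 11% × −127B = −13.97B.
Δexcess reserves = Δreserves − Δrequired = +109B − (−13.97B) = +122.97 billion.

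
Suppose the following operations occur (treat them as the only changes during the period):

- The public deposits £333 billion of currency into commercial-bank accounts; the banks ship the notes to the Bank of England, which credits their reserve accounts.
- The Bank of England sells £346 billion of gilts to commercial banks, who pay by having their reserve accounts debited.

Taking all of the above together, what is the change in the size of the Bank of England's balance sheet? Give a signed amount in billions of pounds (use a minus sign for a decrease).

-£346 billion

Currency deposit £333 billion: only the composition of liabilities changes → 0.
OMO sale (to banks) £346 billion: a Bank of England asset is shed → −£346B.
Net: 0 − 346 = -£346 billion.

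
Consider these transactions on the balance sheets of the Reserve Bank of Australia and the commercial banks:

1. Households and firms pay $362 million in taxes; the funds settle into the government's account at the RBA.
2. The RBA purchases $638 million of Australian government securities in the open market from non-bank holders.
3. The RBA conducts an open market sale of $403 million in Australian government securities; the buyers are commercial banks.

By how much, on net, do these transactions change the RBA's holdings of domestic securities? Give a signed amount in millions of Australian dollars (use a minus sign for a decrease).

+$235 million

RBA balance sheet:
  Assets:      Securities +$235M
  Liabilities: Bank reserves −$127M, Government deposits +$362M
So the change in the RBA's holdings of domestic securities is +$235 million.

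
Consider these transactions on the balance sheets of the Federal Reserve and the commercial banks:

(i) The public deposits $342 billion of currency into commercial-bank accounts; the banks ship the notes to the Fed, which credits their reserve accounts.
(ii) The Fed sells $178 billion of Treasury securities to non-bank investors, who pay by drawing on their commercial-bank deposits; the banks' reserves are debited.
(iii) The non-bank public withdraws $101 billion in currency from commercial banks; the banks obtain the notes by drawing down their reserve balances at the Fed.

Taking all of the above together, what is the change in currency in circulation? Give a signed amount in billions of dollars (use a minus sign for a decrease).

-$241 billion

Currency deposit $342 billion: notes return to the central bank → −$342B.
Asset sale (to non-banks) $178 billion: no currency enters or leaves circulation → 0.
Currency withdrawal $101 billion: notes leave the central bank → +$101B.
Net: −342 + 0 + 101 = -$241 billion.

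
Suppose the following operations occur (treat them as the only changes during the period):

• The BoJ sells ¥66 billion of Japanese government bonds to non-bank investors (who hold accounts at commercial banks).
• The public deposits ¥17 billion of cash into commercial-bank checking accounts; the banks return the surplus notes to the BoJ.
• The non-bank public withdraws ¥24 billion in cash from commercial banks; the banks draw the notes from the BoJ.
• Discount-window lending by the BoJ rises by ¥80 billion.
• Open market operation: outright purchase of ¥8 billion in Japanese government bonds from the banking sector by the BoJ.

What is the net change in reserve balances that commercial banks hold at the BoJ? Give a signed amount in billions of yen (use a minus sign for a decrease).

Asset sale (to non-banks) ¥66 billion: the non-bank buyers' banks settle from reserves → −¥66B.
Currency deposit ¥17 billion: returned notes are swapped for reserve credit → +¥17B.
Currency withdrawal ¥24 billion: banks swap reserves for currency → −¥24B.
Discount-window loan ¥80 billion: the loan is credited to the bank's reserve account → +¥80B.
OMO purchase (from banks) ¥8 billion: the BoJ pays by crediting reserve accounts → +¥8B.
Net: −66 + 17 − 24 + 80 + 8 = +¥15 billion.

+¥15 billion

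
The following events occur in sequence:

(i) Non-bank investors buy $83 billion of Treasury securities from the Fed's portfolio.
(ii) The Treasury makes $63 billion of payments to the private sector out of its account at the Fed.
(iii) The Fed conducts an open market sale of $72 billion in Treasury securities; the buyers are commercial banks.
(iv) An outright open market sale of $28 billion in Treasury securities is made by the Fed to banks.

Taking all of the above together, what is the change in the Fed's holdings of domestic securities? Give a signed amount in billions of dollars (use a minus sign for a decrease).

Asset sale (to non-banks) $83 billion: securities removed from the Fed's portfolio → −$83B.
Government spending $63 billion: the Fed's securities portfolio is untouched → 0.
OMO sale (to banks) $72 billion: securities removed from the Fed's portfolio → −$72B.
OMO sale (to banks) $28 billion: securities removed from the Fed's portfolio → −$28B.
Net: −83 + 0 − 72 − 28 = -$183 billion.

-$183 billion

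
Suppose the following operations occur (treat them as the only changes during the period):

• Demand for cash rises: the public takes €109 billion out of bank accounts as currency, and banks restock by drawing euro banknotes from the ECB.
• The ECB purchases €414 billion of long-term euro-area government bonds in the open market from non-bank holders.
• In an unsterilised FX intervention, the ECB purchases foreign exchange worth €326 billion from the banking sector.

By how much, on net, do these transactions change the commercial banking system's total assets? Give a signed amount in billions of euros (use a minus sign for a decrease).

+€305 billion

Currency withdrawal €109 billion: bank balance sheets shrink → −€109B.
Asset purchase (from non-banks) €414 billion: bank balance sheets expand → +€414B.
FX purchase €326 billion: just an asset swap on bank balance sheets → 0.
Net: −109 + 414 + 0 = +€305 billion.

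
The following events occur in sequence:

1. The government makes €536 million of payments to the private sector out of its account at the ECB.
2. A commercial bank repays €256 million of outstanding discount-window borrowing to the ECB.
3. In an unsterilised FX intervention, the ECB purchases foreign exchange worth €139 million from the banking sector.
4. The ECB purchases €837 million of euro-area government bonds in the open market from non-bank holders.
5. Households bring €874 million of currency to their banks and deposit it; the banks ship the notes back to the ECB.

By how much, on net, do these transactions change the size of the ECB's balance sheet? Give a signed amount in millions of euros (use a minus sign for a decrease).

+€720 million

Government spending €536 million: only the composition of liabilities changes → 0.
Discount-window repayment €256 million: an ECB asset is shed → −€256M.
FX purchase €139 million: an ECB asset is acquired → +€139M.
Asset purchase (from non-banks) €837 million: an ECB asset is acquired → +€837M.
Currency deposit €874 million: only the composition of liabilities changes → 0.
Net: 0 − 256 + 139 + 837 + 0 = +€720 million.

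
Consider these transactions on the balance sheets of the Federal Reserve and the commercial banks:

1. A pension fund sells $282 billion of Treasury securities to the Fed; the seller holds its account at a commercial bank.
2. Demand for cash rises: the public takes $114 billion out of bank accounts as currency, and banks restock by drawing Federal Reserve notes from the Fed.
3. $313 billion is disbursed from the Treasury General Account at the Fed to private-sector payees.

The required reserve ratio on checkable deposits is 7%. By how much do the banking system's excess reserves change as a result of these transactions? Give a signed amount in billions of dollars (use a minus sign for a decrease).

+$447.33 billion

Asset purchase (from non-banks) $282 billion: reserves +$282B, deposits +$282B.
Currency withdrawal $114 billion: reserves −$114B, deposits −$114B.
Government spending $313 billion: reserves +$313B, deposits +$313B.
Totals: Δreserves = +$481B, Δdeposits = +$481B.
Δrequired reserves = 7% × +$481B = +$33.67B.
Δexcess reserves = Δreserves − Δrequired = +$481B − (+$33.67B) = +$447.33 billion.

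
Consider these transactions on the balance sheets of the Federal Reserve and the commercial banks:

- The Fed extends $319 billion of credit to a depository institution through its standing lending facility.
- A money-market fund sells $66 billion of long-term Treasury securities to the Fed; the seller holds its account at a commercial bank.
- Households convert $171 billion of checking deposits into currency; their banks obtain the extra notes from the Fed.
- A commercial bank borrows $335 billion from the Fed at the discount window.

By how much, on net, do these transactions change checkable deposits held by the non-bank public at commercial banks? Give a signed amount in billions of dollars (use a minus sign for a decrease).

Fed balance sheet:
  Assets:      Securities +$66B, Loans to banks +$654B
  Liabilities: Bank reserves +$549B, Currency in circulation +$171B
Commercial banking system:
  Assets:      Reserves at CB +$549B
  Liabilities: Checkable deposits −$105B, Borrowings from CB +$654B
So the change in checkable deposits held by the non-bank public at commercial banks is -$105 billion.

-$105 billion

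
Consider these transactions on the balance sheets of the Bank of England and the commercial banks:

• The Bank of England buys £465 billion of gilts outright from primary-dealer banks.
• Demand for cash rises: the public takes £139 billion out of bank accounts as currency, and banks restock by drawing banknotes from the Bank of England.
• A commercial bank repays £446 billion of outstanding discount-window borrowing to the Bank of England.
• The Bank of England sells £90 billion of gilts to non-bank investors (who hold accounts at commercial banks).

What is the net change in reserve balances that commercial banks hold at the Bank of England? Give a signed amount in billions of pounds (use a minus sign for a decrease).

-£210 billion

OMO purchase (from banks) £465 billion: the Bank of England pays by crediting reserve accounts → +£465B.
Currency withdrawal £139 billion: banks swap reserves for currency → −£139B.
Discount-window repayment £446 billion: repayment is debited from reserves → −£446B.
Asset sale (to non-banks) £90 billion: the non-bank buyers' banks settle from reserves → −£90B.
Net: 465 − 139 − 446 − 90 = -£210 billion.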